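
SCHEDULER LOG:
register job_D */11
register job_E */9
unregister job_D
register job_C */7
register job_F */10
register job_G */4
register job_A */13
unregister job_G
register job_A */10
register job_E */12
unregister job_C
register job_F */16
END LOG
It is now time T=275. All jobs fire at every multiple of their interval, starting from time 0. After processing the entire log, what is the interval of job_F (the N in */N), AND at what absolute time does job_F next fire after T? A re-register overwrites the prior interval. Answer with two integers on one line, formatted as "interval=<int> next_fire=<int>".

Op 1: register job_D */11 -> active={job_D:*/11}
Op 2: register job_E */9 -> active={job_D:*/11, job_E:*/9}
Op 3: unregister job_D -> active={job_E:*/9}
Op 4: register job_C */7 -> active={job_C:*/7, job_E:*/9}
Op 5: register job_F */10 -> active={job_C:*/7, job_E:*/9, job_F:*/10}
Op 6: register job_G */4 -> active={job_C:*/7, job_E:*/9, job_F:*/10, job_G:*/4}
Op 7: register job_A */13 -> active={job_A:*/13, job_C:*/7, job_E:*/9, job_F:*/10, job_G:*/4}
Op 8: unregister job_G -> active={job_A:*/13, job_C:*/7, job_E:*/9, job_F:*/10}
Op 9: register job_A */10 -> active={job_A:*/10, job_C:*/7, job_E:*/9, job_F:*/10}
Op 10: register job_E */12 -> active={job_A:*/10, job_C:*/7, job_E:*/12, job_F:*/10}
Op 11: unregister job_C -> active={job_A:*/10, job_E:*/12, job_F:*/10}
Op 12: register job_F */16 -> active={job_A:*/10, job_E:*/12, job_F:*/16}
Final interval of job_F = 16
Next fire of job_F after T=275: (275//16+1)*16 = 288

Answer: interval=16 next_fire=288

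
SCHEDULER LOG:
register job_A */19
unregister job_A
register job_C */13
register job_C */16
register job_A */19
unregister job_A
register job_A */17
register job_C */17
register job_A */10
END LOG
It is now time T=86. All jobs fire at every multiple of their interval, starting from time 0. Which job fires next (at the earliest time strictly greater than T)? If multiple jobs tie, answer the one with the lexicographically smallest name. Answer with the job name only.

Op 1: register job_A */19 -> active={job_A:*/19}
Op 2: unregister job_A -> active={}
Op 3: register job_C */13 -> active={job_C:*/13}
Op 4: register job_C */16 -> active={job_C:*/16}
Op 5: register job_A */19 -> active={job_A:*/19, job_C:*/16}
Op 6: unregister job_A -> active={job_C:*/16}
Op 7: register job_A */17 -> active={job_A:*/17, job_C:*/16}
Op 8: register job_C */17 -> active={job_A:*/17, job_C:*/17}
Op 9: register job_A */10 -> active={job_A:*/10, job_C:*/17}
  job_A: interval 10, next fire after T=86 is 90
  job_C: interval 17, next fire after T=86 is 102
Earliest = 90, winner (lex tiebreak) = job_A

Answer: job_A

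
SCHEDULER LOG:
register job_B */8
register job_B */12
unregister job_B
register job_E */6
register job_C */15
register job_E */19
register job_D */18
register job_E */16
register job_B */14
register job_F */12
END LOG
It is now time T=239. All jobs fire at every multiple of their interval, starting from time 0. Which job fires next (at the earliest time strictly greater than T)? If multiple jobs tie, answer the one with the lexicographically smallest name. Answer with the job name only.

Answer: job_C

Derivation:
Op 1: register job_B */8 -> active={job_B:*/8}
Op 2: register job_B */12 -> active={job_B:*/12}
Op 3: unregister job_B -> active={}
Op 4: register job_E */6 -> active={job_E:*/6}
Op 5: register job_C */15 -> active={job_C:*/15, job_E:*/6}
Op 6: register job_E */19 -> active={job_C:*/15, job_E:*/19}
Op 7: register job_D */18 -> active={job_C:*/15, job_D:*/18, job_E:*/19}
Op 8: register job_E */16 -> active={job_C:*/15, job_D:*/18, job_E:*/16}
Op 9: register job_B */14 -> active={job_B:*/14, job_C:*/15, job_D:*/18, job_E:*/16}
Op 10: register job_F */12 -> active={job_B:*/14, job_C:*/15, job_D:*/18, job_E:*/16, job_F:*/12}
  job_B: interval 14, next fire after T=239 is 252
  job_C: interval 15, next fire after T=239 is 240
  job_D: interval 18, next fire after T=239 is 252
  job_E: interval 16, next fire after T=239 is 240
  job_F: interval 12, next fire after T=239 is 240
Earliest = 240, winner (lex tiebreak) = job_C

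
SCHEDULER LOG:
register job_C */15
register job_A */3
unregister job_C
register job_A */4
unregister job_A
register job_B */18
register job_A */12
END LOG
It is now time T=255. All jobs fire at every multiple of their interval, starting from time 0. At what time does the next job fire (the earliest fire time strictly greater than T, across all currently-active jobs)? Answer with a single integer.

Answer: 264

Derivation:
Op 1: register job_C */15 -> active={job_C:*/15}
Op 2: register job_A */3 -> active={job_A:*/3, job_C:*/15}
Op 3: unregister job_C -> active={job_A:*/3}
Op 4: register job_A */4 -> active={job_A:*/4}
Op 5: unregister job_A -> active={}
Op 6: register job_B */18 -> active={job_B:*/18}
Op 7: register job_A */12 -> active={job_A:*/12, job_B:*/18}
  job_A: interval 12, next fire after T=255 is 264
  job_B: interval 18, next fire after T=255 is 270
Earliest fire time = 264 (job job_A)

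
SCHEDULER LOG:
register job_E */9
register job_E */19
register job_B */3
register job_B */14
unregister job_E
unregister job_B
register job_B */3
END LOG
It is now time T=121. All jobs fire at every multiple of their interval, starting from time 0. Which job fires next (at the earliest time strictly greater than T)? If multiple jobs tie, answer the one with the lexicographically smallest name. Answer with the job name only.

Op 1: register job_E */9 -> active={job_E:*/9}
Op 2: register job_E */19 -> active={job_E:*/19}
Op 3: register job_B */3 -> active={job_B:*/3, job_E:*/19}
Op 4: register job_B */14 -> active={job_B:*/14, job_E:*/19}
Op 5: unregister job_E -> active={job_B:*/14}
Op 6: unregister job_B -> active={}
Op 7: register job_B */3 -> active={job_B:*/3}
  job_B: interval 3, next fire after T=121 is 123
Earliest = 123, winner (lex tiebreak) = job_B

Answer: job_B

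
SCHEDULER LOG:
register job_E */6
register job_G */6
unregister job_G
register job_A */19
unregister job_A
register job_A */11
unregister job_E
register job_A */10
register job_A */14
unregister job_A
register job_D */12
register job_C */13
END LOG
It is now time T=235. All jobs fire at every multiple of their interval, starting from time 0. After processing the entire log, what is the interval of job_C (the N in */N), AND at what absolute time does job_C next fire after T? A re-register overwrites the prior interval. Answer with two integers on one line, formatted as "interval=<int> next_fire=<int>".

Answer: interval=13 next_fire=247

Derivation:
Op 1: register job_E */6 -> active={job_E:*/6}
Op 2: register job_G */6 -> active={job_E:*/6, job_G:*/6}
Op 3: unregister job_G -> active={job_E:*/6}
Op 4: register job_A */19 -> active={job_A:*/19, job_E:*/6}
Op 5: unregister job_A -> active={job_E:*/6}
Op 6: register job_A */11 -> active={job_A:*/11, job_E:*/6}
Op 7: unregister job_E -> active={job_A:*/11}
Op 8: register job_A */10 -> active={job_A:*/10}
Op 9: register job_A */14 -> active={job_A:*/14}
Op 10: unregister job_A -> active={}
Op 11: register job_D */12 -> active={job_D:*/12}
Op 12: register job_C */13 -> active={job_C:*/13, job_D:*/12}
Final interval of job_C = 13
Next fire of job_C after T=235: (235//13+1)*13 = 247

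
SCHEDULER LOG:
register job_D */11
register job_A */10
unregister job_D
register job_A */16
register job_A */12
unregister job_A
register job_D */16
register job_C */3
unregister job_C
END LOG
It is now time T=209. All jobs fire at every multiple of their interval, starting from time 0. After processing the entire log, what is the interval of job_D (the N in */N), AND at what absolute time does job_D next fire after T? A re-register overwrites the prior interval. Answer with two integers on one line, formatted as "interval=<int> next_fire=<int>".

Answer: interval=16 next_fire=224

Derivation:
Op 1: register job_D */11 -> active={job_D:*/11}
Op 2: register job_A */10 -> active={job_A:*/10, job_D:*/11}
Op 3: unregister job_D -> active={job_A:*/10}
Op 4: register job_A */16 -> active={job_A:*/16}
Op 5: register job_A */12 -> active={job_A:*/12}
Op 6: unregister job_A -> active={}
Op 7: register job_D */16 -> active={job_D:*/16}
Op 8: register job_C */3 -> active={job_C:*/3, job_D:*/16}
Op 9: unregister job_C -> active={job_D:*/16}
Final interval of job_D = 16
Next fire of job_D after T=209: (209//16+1)*16 = 224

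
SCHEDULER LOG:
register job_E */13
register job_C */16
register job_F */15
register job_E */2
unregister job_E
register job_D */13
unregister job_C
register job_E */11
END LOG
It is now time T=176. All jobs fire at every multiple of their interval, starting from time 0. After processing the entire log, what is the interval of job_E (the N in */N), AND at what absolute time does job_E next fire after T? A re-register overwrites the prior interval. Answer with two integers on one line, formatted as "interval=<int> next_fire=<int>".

Answer: interval=11 next_fire=187

Derivation:
Op 1: register job_E */13 -> active={job_E:*/13}
Op 2: register job_C */16 -> active={job_C:*/16, job_E:*/13}
Op 3: register job_F */15 -> active={job_C:*/16, job_E:*/13, job_F:*/15}
Op 4: register job_E */2 -> active={job_C:*/16, job_E:*/2, job_F:*/15}
Op 5: unregister job_E -> active={job_C:*/16, job_F:*/15}
Op 6: register job_D */13 -> active={job_C:*/16, job_D:*/13, job_F:*/15}
Op 7: unregister job_C -> active={job_D:*/13, job_F:*/15}
Op 8: register job_E */11 -> active={job_D:*/13, job_E:*/11, job_F:*/15}
Final interval of job_E = 11
Next fire of job_E after T=176: (176//11+1)*11 = 187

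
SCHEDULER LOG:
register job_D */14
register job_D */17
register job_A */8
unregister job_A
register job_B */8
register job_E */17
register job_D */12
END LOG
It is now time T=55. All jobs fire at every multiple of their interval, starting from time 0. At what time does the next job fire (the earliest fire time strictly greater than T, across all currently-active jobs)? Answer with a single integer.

Answer: 56

Derivation:
Op 1: register job_D */14 -> active={job_D:*/14}
Op 2: register job_D */17 -> active={job_D:*/17}
Op 3: register job_A */8 -> active={job_A:*/8, job_D:*/17}
Op 4: unregister job_A -> active={job_D:*/17}
Op 5: register job_B */8 -> active={job_B:*/8, job_D:*/17}
Op 6: register job_E */17 -> active={job_B:*/8, job_D:*/17, job_E:*/17}
Op 7: register job_D */12 -> active={job_B:*/8, job_D:*/12, job_E:*/17}
  job_B: interval 8, next fire after T=55 is 56
  job_D: interval 12, next fire after T=55 is 60
  job_E: interval 17, next fire after T=55 is 68
Earliest fire time = 56 (job job_B)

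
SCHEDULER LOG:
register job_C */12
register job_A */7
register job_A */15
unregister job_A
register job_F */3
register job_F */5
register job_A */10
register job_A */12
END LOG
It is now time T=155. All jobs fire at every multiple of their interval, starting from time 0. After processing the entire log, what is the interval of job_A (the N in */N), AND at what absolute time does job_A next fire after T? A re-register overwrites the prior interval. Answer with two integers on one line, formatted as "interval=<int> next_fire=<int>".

Op 1: register job_C */12 -> active={job_C:*/12}
Op 2: register job_A */7 -> active={job_A:*/7, job_C:*/12}
Op 3: register job_A */15 -> active={job_A:*/15, job_C:*/12}
Op 4: unregister job_A -> active={job_C:*/12}
Op 5: register job_F */3 -> active={job_C:*/12, job_F:*/3}
Op 6: register job_F */5 -> active={job_C:*/12, job_F:*/5}
Op 7: register job_A */10 -> active={job_A:*/10, job_C:*/12, job_F:*/5}
Op 8: register job_A */12 -> active={job_A:*/12, job_C:*/12, job_F:*/5}
Final interval of job_A = 12
Next fire of job_A after T=155: (155//12+1)*12 = 156

Answer: interval=12 next_fire=156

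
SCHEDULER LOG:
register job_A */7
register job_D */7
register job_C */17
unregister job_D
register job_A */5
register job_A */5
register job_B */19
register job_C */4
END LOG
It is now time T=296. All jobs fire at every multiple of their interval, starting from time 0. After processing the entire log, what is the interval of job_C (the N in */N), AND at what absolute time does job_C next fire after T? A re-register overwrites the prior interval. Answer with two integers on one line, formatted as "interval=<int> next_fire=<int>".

Op 1: register job_A */7 -> active={job_A:*/7}
Op 2: register job_D */7 -> active={job_A:*/7, job_D:*/7}
Op 3: register job_C */17 -> active={job_A:*/7, job_C:*/17, job_D:*/7}
Op 4: unregister job_D -> active={job_A:*/7, job_C:*/17}
Op 5: register job_A */5 -> active={job_A:*/5, job_C:*/17}
Op 6: register job_A */5 -> active={job_A:*/5, job_C:*/17}
Op 7: register job_B */19 -> active={job_A:*/5, job_B:*/19, job_C:*/17}
Op 8: register job_C */4 -> active={job_A:*/5, job_B:*/19, job_C:*/4}
Final interval of job_C = 4
Next fire of job_C after T=296: (296//4+1)*4 = 300

Answer: interval=4 next_fire=300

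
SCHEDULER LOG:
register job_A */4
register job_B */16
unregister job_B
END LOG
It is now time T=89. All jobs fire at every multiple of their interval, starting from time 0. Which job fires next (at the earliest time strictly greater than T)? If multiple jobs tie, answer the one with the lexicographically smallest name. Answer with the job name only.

Op 1: register job_A */4 -> active={job_A:*/4}
Op 2: register job_B */16 -> active={job_A:*/4, job_B:*/16}
Op 3: unregister job_B -> active={job_A:*/4}
  job_A: interval 4, next fire after T=89 is 92
Earliest = 92, winner (lex tiebreak) = job_A

Answer: job_A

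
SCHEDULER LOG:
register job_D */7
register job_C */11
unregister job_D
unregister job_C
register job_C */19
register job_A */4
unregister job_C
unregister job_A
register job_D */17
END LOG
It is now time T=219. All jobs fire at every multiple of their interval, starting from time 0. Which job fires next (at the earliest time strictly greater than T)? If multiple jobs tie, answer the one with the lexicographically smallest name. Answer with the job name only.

Answer: job_D

Derivation:
Op 1: register job_D */7 -> active={job_D:*/7}
Op 2: register job_C */11 -> active={job_C:*/11, job_D:*/7}
Op 3: unregister job_D -> active={job_C:*/11}
Op 4: unregister job_C -> active={}
Op 5: register job_C */19 -> active={job_C:*/19}
Op 6: register job_A */4 -> active={job_A:*/4, job_C:*/19}
Op 7: unregister job_C -> active={job_A:*/4}
Op 8: unregister job_A -> active={}
Op 9: register job_D */17 -> active={job_D:*/17}
  job_D: interval 17, next fire after T=219 is 221
Earliest = 221, winner (lex tiebreak) = job_D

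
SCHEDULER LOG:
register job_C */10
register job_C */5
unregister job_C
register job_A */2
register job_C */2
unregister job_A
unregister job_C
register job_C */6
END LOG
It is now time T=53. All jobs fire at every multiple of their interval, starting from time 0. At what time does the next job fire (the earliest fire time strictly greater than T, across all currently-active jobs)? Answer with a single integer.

Answer: 54

Derivation:
Op 1: register job_C */10 -> active={job_C:*/10}
Op 2: register job_C */5 -> active={job_C:*/5}
Op 3: unregister job_C -> active={}
Op 4: register job_A */2 -> active={job_A:*/2}
Op 5: register job_C */2 -> active={job_A:*/2, job_C:*/2}
Op 6: unregister job_A -> active={job_C:*/2}
Op 7: unregister job_C -> active={}
Op 8: register job_C */6 -> active={job_C:*/6}
  job_C: interval 6, next fire after T=53 is 54
Earliest fire time = 54 (job job_C)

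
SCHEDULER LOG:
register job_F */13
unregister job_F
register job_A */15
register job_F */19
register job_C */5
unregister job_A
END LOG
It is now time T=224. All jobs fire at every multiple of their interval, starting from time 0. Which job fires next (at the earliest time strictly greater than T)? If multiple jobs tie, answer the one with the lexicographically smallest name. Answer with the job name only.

Op 1: register job_F */13 -> active={job_F:*/13}
Op 2: unregister job_F -> active={}
Op 3: register job_A */15 -> active={job_A:*/15}
Op 4: register job_F */19 -> active={job_A:*/15, job_F:*/19}
Op 5: register job_C */5 -> active={job_A:*/15, job_C:*/5, job_F:*/19}
Op 6: unregister job_A -> active={job_C:*/5, job_F:*/19}
  job_C: interval 5, next fire after T=224 is 225
  job_F: interval 19, next fire after T=224 is 228
Earliest = 225, winner (lex tiebreak) = job_C

Answer: job_C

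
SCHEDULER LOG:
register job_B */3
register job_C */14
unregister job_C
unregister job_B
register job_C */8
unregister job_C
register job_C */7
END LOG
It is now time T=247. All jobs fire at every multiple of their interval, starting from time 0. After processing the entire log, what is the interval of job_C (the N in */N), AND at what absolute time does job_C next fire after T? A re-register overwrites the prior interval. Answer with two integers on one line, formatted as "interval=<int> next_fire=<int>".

Answer: interval=7 next_fire=252

Derivation:
Op 1: register job_B */3 -> active={job_B:*/3}
Op 2: register job_C */14 -> active={job_B:*/3, job_C:*/14}
Op 3: unregister job_C -> active={job_B:*/3}
Op 4: unregister job_B -> active={}
Op 5: register job_C */8 -> active={job_C:*/8}
Op 6: unregister job_C -> active={}
Op 7: register job_C */7 -> active={job_C:*/7}
Final interval of job_C = 7
Next fire of job_C after T=247: (247//7+1)*7 = 252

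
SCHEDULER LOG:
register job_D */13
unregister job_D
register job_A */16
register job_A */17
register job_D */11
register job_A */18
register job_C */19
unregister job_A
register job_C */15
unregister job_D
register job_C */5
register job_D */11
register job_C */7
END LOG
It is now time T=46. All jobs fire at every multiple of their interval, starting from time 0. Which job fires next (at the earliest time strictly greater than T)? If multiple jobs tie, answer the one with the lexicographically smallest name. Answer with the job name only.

Op 1: register job_D */13 -> active={job_D:*/13}
Op 2: unregister job_D -> active={}
Op 3: register job_A */16 -> active={job_A:*/16}
Op 4: register job_A */17 -> active={job_A:*/17}
Op 5: register job_D */11 -> active={job_A:*/17, job_D:*/11}
Op 6: register job_A */18 -> active={job_A:*/18, job_D:*/11}
Op 7: register job_C */19 -> active={job_A:*/18, job_C:*/19, job_D:*/11}
Op 8: unregister job_A -> active={job_C:*/19, job_D:*/11}
Op 9: register job_C */15 -> active={job_C:*/15, job_D:*/11}
Op 10: unregister job_D -> active={job_C:*/15}
Op 11: register job_C */5 -> active={job_C:*/5}
Op 12: register job_D */11 -> active={job_C:*/5, job_D:*/11}
Op 13: register job_C */7 -> active={job_C:*/7, job_D:*/11}
  job_C: interval 7, next fire after T=46 is 49
  job_D: interval 11, next fire after T=46 is 55
Earliest = 49, winner (lex tiebreak) = job_C

Answer: job_C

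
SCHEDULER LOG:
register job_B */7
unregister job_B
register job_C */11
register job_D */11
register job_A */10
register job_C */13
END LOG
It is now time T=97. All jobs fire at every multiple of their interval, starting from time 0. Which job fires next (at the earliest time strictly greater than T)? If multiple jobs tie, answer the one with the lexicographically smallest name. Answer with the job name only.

Op 1: register job_B */7 -> active={job_B:*/7}
Op 2: unregister job_B -> active={}
Op 3: register job_C */11 -> active={job_C:*/11}
Op 4: register job_D */11 -> active={job_C:*/11, job_D:*/11}
Op 5: register job_A */10 -> active={job_A:*/10, job_C:*/11, job_D:*/11}
Op 6: register job_C */13 -> active={job_A:*/10, job_C:*/13, job_D:*/11}
  job_A: interval 10, next fire after T=97 is 100
  job_C: interval 13, next fire after T=97 is 104
  job_D: interval 11, next fire after T=97 is 99
Earliest = 99, winner (lex tiebreak) = job_D

Answer: job_D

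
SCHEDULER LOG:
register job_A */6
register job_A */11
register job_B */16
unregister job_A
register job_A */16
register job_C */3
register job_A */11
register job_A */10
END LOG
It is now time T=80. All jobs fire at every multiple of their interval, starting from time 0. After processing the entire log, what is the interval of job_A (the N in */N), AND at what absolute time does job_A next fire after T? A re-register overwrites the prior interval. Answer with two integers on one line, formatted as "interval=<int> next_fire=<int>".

Answer: interval=10 next_fire=90

Derivation:
Op 1: register job_A */6 -> active={job_A:*/6}
Op 2: register job_A */11 -> active={job_A:*/11}
Op 3: register job_B */16 -> active={job_A:*/11, job_B:*/16}
Op 4: unregister job_A -> active={job_B:*/16}
Op 5: register job_A */16 -> active={job_A:*/16, job_B:*/16}
Op 6: register job_C */3 -> active={job_A:*/16, job_B:*/16, job_C:*/3}
Op 7: register job_A */11 -> active={job_A:*/11, job_B:*/16, job_C:*/3}
Op 8: register job_A */10 -> active={job_A:*/10, job_B:*/16, job_C:*/3}
Final interval of job_A = 10
Next fire of job_A after T=80: (80//10+1)*10 = 90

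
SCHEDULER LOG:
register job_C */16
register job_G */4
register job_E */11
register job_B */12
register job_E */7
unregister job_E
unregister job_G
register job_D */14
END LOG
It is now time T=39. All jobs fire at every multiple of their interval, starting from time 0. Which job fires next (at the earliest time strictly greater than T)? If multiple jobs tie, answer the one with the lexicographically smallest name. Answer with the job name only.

Answer: job_D

Derivation:
Op 1: register job_C */16 -> active={job_C:*/16}
Op 2: register job_G */4 -> active={job_C:*/16, job_G:*/4}
Op 3: register job_E */11 -> active={job_C:*/16, job_E:*/11, job_G:*/4}
Op 4: register job_B */12 -> active={job_B:*/12, job_C:*/16, job_E:*/11, job_G:*/4}
Op 5: register job_E */7 -> active={job_B:*/12, job_C:*/16, job_E:*/7, job_G:*/4}
Op 6: unregister job_E -> active={job_B:*/12, job_C:*/16, job_G:*/4}
Op 7: unregister job_G -> active={job_B:*/12, job_C:*/16}
Op 8: register job_D */14 -> active={job_B:*/12, job_C:*/16, job_D:*/14}
  job_B: interval 12, next fire after T=39 is 48
  job_C: interval 16, next fire after T=39 is 48
  job_D: interval 14, next fire after T=39 is 42
Earliest = 42, winner (lex tiebreak) = job_D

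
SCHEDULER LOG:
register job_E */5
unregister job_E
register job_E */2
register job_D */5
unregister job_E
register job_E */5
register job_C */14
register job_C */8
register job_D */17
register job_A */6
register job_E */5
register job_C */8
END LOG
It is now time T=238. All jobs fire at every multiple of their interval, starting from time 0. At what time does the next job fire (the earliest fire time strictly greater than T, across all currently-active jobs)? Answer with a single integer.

Op 1: register job_E */5 -> active={job_E:*/5}
Op 2: unregister job_E -> active={}
Op 3: register job_E */2 -> active={job_E:*/2}
Op 4: register job_D */5 -> active={job_D:*/5, job_E:*/2}
Op 5: unregister job_E -> active={job_D:*/5}
Op 6: register job_E */5 -> active={job_D:*/5, job_E:*/5}
Op 7: register job_C */14 -> active={job_C:*/14, job_D:*/5, job_E:*/5}
Op 8: register job_C */8 -> active={job_C:*/8, job_D:*/5, job_E:*/5}
Op 9: register job_D */17 -> active={job_C:*/8, job_D:*/17, job_E:*/5}
Op 10: register job_A */6 -> active={job_A:*/6, job_C:*/8, job_D:*/17, job_E:*/5}
Op 11: register job_E */5 -> active={job_A:*/6, job_C:*/8, job_D:*/17, job_E:*/5}
Op 12: register job_C */8 -> active={job_A:*/6, job_C:*/8, job_D:*/17, job_E:*/5}
  job_A: interval 6, next fire after T=238 is 240
  job_C: interval 8, next fire after T=238 is 240
  job_D: interval 17, next fire after T=238 is 255
  job_E: interval 5, next fire after T=238 is 240
Earliest fire time = 240 (job job_A)

Answer: 240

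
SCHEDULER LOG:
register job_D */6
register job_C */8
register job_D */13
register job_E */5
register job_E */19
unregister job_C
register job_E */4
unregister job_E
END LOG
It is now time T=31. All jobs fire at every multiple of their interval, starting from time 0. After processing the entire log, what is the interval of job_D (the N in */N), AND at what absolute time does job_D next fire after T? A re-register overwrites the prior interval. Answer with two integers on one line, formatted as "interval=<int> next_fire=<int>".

Op 1: register job_D */6 -> active={job_D:*/6}
Op 2: register job_C */8 -> active={job_C:*/8, job_D:*/6}
Op 3: register job_D */13 -> active={job_C:*/8, job_D:*/13}
Op 4: register job_E */5 -> active={job_C:*/8, job_D:*/13, job_E:*/5}
Op 5: register job_E */19 -> active={job_C:*/8, job_D:*/13, job_E:*/19}
Op 6: unregister job_C -> active={job_D:*/13, job_E:*/19}
Op 7: register job_E */4 -> active={job_D:*/13, job_E:*/4}
Op 8: unregister job_E -> active={job_D:*/13}
Final interval of job_D = 13
Next fire of job_D after T=31: (31//13+1)*13 = 39

Answer: interval=13 next_fire=39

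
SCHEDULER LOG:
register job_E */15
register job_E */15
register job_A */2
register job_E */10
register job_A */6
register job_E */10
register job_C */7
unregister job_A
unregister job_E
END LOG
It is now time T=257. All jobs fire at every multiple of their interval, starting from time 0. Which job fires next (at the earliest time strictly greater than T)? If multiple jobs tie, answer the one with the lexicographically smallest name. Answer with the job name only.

Answer: job_C

Derivation:
Op 1: register job_E */15 -> active={job_E:*/15}
Op 2: register job_E */15 -> active={job_E:*/15}
Op 3: register job_A */2 -> active={job_A:*/2, job_E:*/15}
Op 4: register job_E */10 -> active={job_A:*/2, job_E:*/10}
Op 5: register job_A */6 -> active={job_A:*/6, job_E:*/10}
Op 6: register job_E */10 -> active={job_A:*/6, job_E:*/10}
Op 7: register job_C */7 -> active={job_A:*/6, job_C:*/7, job_E:*/10}
Op 8: unregister job_A -> active={job_C:*/7, job_E:*/10}
Op 9: unregister job_E -> active={job_C:*/7}
  job_C: interval 7, next fire after T=257 is 259
Earliest = 259, winner (lex tiebreak) = job_C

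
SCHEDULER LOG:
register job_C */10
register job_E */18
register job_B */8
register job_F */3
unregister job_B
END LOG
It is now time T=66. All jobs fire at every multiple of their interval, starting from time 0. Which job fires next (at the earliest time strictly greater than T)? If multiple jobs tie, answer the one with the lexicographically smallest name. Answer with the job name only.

Answer: job_F

Derivation:
Op 1: register job_C */10 -> active={job_C:*/10}
Op 2: register job_E */18 -> active={job_C:*/10, job_E:*/18}
Op 3: register job_B */8 -> active={job_B:*/8, job_C:*/10, job_E:*/18}
Op 4: register job_F */3 -> active={job_B:*/8, job_C:*/10, job_E:*/18, job_F:*/3}
Op 5: unregister job_B -> active={job_C:*/10, job_E:*/18, job_F:*/3}
  job_C: interval 10, next fire after T=66 is 70
  job_E: interval 18, next fire after T=66 is 72
  job_F: interval 3, next fire after T=66 is 69
Earliest = 69, winner (lex tiebreak) = job_F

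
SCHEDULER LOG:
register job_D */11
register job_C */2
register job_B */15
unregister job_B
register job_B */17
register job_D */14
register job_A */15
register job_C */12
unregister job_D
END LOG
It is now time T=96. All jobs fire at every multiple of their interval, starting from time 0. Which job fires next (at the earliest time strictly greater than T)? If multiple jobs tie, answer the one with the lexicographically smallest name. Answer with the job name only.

Op 1: register job_D */11 -> active={job_D:*/11}
Op 2: register job_C */2 -> active={job_C:*/2, job_D:*/11}
Op 3: register job_B */15 -> active={job_B:*/15, job_C:*/2, job_D:*/11}
Op 4: unregister job_B -> active={job_C:*/2, job_D:*/11}
Op 5: register job_B */17 -> active={job_B:*/17, job_C:*/2, job_D:*/11}
Op 6: register job_D */14 -> active={job_B:*/17, job_C:*/2, job_D:*/14}
Op 7: register job_A */15 -> active={job_A:*/15, job_B:*/17, job_C:*/2, job_D:*/14}
Op 8: register job_C */12 -> active={job_A:*/15, job_B:*/17, job_C:*/12, job_D:*/14}
Op 9: unregister job_D -> active={job_A:*/15, job_B:*/17, job_C:*/12}
  job_A: interval 15, next fire after T=96 is 105
  job_B: interval 17, next fire after T=96 is 102
  job_C: interval 12, next fire after T=96 is 108
Earliest = 102, winner (lex tiebreak) = job_B

Answer: job_B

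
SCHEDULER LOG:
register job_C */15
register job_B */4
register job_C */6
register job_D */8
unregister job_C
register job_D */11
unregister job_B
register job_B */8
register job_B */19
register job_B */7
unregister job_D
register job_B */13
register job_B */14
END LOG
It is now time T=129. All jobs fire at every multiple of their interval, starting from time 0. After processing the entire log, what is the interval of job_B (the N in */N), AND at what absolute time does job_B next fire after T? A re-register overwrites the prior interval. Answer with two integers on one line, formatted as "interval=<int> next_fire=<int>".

Answer: interval=14 next_fire=140

Derivation:
Op 1: register job_C */15 -> active={job_C:*/15}
Op 2: register job_B */4 -> active={job_B:*/4, job_C:*/15}
Op 3: register job_C */6 -> active={job_B:*/4, job_C:*/6}
Op 4: register job_D */8 -> active={job_B:*/4, job_C:*/6, job_D:*/8}
Op 5: unregister job_C -> active={job_B:*/4, job_D:*/8}
Op 6: register job_D */11 -> active={job_B:*/4, job_D:*/11}
Op 7: unregister job_B -> active={job_D:*/11}
Op 8: register job_B */8 -> active={job_B:*/8, job_D:*/11}
Op 9: register job_B */19 -> active={job_B:*/19, job_D:*/11}
Op 10: register job_B */7 -> active={job_B:*/7, job_D:*/11}
Op 11: unregister job_D -> active={job_B:*/7}
Op 12: register job_B */13 -> active={job_B:*/13}
Op 13: register job_B */14 -> active={job_B:*/14}
Final interval of job_B = 14
Next fire of job_B after T=129: (129//14+1)*14 = 140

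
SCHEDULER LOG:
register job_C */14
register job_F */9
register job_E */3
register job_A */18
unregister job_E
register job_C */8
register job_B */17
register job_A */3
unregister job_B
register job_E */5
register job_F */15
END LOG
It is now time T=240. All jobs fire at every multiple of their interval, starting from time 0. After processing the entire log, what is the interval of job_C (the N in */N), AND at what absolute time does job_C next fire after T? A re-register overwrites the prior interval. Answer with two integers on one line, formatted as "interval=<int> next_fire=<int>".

Op 1: register job_C */14 -> active={job_C:*/14}
Op 2: register job_F */9 -> active={job_C:*/14, job_F:*/9}
Op 3: register job_E */3 -> active={job_C:*/14, job_E:*/3, job_F:*/9}
Op 4: register job_A */18 -> active={job_A:*/18, job_C:*/14, job_E:*/3, job_F:*/9}
Op 5: unregister job_E -> active={job_A:*/18, job_C:*/14, job_F:*/9}
Op 6: register job_C */8 -> active={job_A:*/18, job_C:*/8, job_F:*/9}
Op 7: register job_B */17 -> active={job_A:*/18, job_B:*/17, job_C:*/8, job_F:*/9}
Op 8: register job_A */3 -> active={job_A:*/3, job_B:*/17, job_C:*/8, job_F:*/9}
Op 9: unregister job_B -> active={job_A:*/3, job_C:*/8, job_F:*/9}
Op 10: register job_E */5 -> active={job_A:*/3, job_C:*/8, job_E:*/5, job_F:*/9}
Op 11: register job_F */15 -> active={job_A:*/3, job_C:*/8, job_E:*/5, job_F:*/15}
Final interval of job_C = 8
Next fire of job_C after T=240: (240//8+1)*8 = 248

Answer: interval=8 next_fire=248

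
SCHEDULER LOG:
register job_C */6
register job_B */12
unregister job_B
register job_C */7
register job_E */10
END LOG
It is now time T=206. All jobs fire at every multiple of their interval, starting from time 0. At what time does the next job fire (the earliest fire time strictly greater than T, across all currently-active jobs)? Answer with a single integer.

Answer: 210

Derivation:
Op 1: register job_C */6 -> active={job_C:*/6}
Op 2: register job_B */12 -> active={job_B:*/12, job_C:*/6}
Op 3: unregister job_B -> active={job_C:*/6}
Op 4: register job_C */7 -> active={job_C:*/7}
Op 5: register job_E */10 -> active={job_C:*/7, job_E:*/10}
  job_C: interval 7, next fire after T=206 is 210
  job_E: interval 10, next fire after T=206 is 210
Earliest fire time = 210 (job job_C)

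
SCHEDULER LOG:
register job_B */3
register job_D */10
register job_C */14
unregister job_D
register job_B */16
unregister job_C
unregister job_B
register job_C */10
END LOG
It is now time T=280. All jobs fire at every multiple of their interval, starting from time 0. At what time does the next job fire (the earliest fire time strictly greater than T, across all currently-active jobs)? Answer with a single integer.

Answer: 290

Derivation:
Op 1: register job_B */3 -> active={job_B:*/3}
Op 2: register job_D */10 -> active={job_B:*/3, job_D:*/10}
Op 3: register job_C */14 -> active={job_B:*/3, job_C:*/14, job_D:*/10}
Op 4: unregister job_D -> active={job_B:*/3, job_C:*/14}
Op 5: register job_B */16 -> active={job_B:*/16, job_C:*/14}
Op 6: unregister job_C -> active={job_B:*/16}
Op 7: unregister job_B -> active={}
Op 8: register job_C */10 -> active={job_C:*/10}
  job_C: interval 10, next fire after T=280 is 290
Earliest fire time = 290 (job job_C)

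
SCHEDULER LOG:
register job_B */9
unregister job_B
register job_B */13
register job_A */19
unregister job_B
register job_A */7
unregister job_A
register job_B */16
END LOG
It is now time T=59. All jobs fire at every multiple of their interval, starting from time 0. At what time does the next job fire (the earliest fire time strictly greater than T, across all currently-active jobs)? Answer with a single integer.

Op 1: register job_B */9 -> active={job_B:*/9}
Op 2: unregister job_B -> active={}
Op 3: register job_B */13 -> active={job_B:*/13}
Op 4: register job_A */19 -> active={job_A:*/19, job_B:*/13}
Op 5: unregister job_B -> active={job_A:*/19}
Op 6: register job_A */7 -> active={job_A:*/7}
Op 7: unregister job_A -> active={}
Op 8: register job_B */16 -> active={job_B:*/16}
  job_B: interval 16, next fire after T=59 is 64
Earliest fire time = 64 (job job_B)

Answer: 64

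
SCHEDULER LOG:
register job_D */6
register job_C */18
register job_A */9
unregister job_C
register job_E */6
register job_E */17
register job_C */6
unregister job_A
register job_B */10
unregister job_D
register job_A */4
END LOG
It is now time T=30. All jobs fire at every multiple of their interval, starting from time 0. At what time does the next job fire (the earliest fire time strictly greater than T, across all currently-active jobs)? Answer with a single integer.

Op 1: register job_D */6 -> active={job_D:*/6}
Op 2: register job_C */18 -> active={job_C:*/18, job_D:*/6}
Op 3: register job_A */9 -> active={job_A:*/9, job_C:*/18, job_D:*/6}
Op 4: unregister job_C -> active={job_A:*/9, job_D:*/6}
Op 5: register job_E */6 -> active={job_A:*/9, job_D:*/6, job_E:*/6}
Op 6: register job_E */17 -> active={job_A:*/9, job_D:*/6, job_E:*/17}
Op 7: register job_C */6 -> active={job_A:*/9, job_C:*/6, job_D:*/6, job_E:*/17}
Op 8: unregister job_A -> active={job_C:*/6, job_D:*/6, job_E:*/17}
Op 9: register job_B */10 -> active={job_B:*/10, job_C:*/6, job_D:*/6, job_E:*/17}
Op 10: unregister job_D -> active={job_B:*/10, job_C:*/6, job_E:*/17}
Op 11: register job_A */4 -> active={job_A:*/4, job_B:*/10, job_C:*/6, job_E:*/17}
  job_A: interval 4, next fire after T=30 is 32
  job_B: interval 10, next fire after T=30 is 40
  job_C: interval 6, next fire after T=30 is 36
  job_E: interval 17, next fire after T=30 is 34
Earliest fire time = 32 (job job_A)

Answer: 32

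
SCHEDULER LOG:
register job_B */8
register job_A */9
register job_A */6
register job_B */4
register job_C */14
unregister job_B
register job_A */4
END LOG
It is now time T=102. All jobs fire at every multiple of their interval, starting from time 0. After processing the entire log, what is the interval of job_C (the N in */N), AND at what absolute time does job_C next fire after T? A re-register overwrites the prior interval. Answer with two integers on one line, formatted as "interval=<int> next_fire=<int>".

Op 1: register job_B */8 -> active={job_B:*/8}
Op 2: register job_A */9 -> active={job_A:*/9, job_B:*/8}
Op 3: register job_A */6 -> active={job_A:*/6, job_B:*/8}
Op 4: register job_B */4 -> active={job_A:*/6, job_B:*/4}
Op 5: register job_C */14 -> active={job_A:*/6, job_B:*/4, job_C:*/14}
Op 6: unregister job_B -> active={job_A:*/6, job_C:*/14}
Op 7: register job_A */4 -> active={job_A:*/4, job_C:*/14}
Final interval of job_C = 14
Next fire of job_C after T=102: (102//14+1)*14 = 112

Answer: interval=14 next_fire=112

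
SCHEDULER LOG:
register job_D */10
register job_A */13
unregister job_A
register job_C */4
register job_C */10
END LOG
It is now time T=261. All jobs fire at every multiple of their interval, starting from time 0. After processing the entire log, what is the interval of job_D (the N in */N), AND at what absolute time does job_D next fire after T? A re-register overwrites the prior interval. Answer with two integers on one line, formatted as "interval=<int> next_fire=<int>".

Op 1: register job_D */10 -> active={job_D:*/10}
Op 2: register job_A */13 -> active={job_A:*/13, job_D:*/10}
Op 3: unregister job_A -> active={job_D:*/10}
Op 4: register job_C */4 -> active={job_C:*/4, job_D:*/10}
Op 5: register job_C */10 -> active={job_C:*/10, job_D:*/10}
Final interval of job_D = 10
Next fire of job_D after T=261: (261//10+1)*10 = 270

Answer: interval=10 next_fire=270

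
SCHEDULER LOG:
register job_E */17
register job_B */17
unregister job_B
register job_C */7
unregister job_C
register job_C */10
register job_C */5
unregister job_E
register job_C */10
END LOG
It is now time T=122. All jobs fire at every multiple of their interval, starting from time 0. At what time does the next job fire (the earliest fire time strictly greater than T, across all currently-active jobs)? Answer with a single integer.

Op 1: register job_E */17 -> active={job_E:*/17}
Op 2: register job_B */17 -> active={job_B:*/17, job_E:*/17}
Op 3: unregister job_B -> active={job_E:*/17}
Op 4: register job_C */7 -> active={job_C:*/7, job_E:*/17}
Op 5: unregister job_C -> active={job_E:*/17}
Op 6: register job_C */10 -> active={job_C:*/10, job_E:*/17}
Op 7: register job_C */5 -> active={job_C:*/5, job_E:*/17}
Op 8: unregister job_E -> active={job_C:*/5}
Op 9: register job_C */10 -> active={job_C:*/10}
  job_C: interval 10, next fire after T=122 is 130
Earliest fire time = 130 (job job_C)

Answer: 130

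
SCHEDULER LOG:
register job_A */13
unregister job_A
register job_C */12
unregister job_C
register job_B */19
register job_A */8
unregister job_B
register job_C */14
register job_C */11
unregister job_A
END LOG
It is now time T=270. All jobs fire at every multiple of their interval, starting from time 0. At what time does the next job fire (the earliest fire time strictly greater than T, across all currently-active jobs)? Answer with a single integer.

Op 1: register job_A */13 -> active={job_A:*/13}
Op 2: unregister job_A -> active={}
Op 3: register job_C */12 -> active={job_C:*/12}
Op 4: unregister job_C -> active={}
Op 5: register job_B */19 -> active={job_B:*/19}
Op 6: register job_A */8 -> active={job_A:*/8, job_B:*/19}
Op 7: unregister job_B -> active={job_A:*/8}
Op 8: register job_C */14 -> active={job_A:*/8, job_C:*/14}
Op 9: register job_C */11 -> active={job_A:*/8, job_C:*/11}
Op 10: unregister job_A -> active={job_C:*/11}
  job_C: interval 11, next fire after T=270 is 275
Earliest fire time = 275 (job job_C)

Answer: 275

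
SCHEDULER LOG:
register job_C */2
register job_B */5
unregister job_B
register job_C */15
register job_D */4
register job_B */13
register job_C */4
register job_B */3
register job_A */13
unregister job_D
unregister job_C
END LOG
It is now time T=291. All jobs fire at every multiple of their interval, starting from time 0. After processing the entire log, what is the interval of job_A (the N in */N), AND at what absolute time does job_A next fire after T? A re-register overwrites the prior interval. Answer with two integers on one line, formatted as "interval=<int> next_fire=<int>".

Op 1: register job_C */2 -> active={job_C:*/2}
Op 2: register job_B */5 -> active={job_B:*/5, job_C:*/2}
Op 3: unregister job_B -> active={job_C:*/2}
Op 4: register job_C */15 -> active={job_C:*/15}
Op 5: register job_D */4 -> active={job_C:*/15, job_D:*/4}
Op 6: register job_B */13 -> active={job_B:*/13, job_C:*/15, job_D:*/4}
Op 7: register job_C */4 -> active={job_B:*/13, job_C:*/4, job_D:*/4}
Op 8: register job_B */3 -> active={job_B:*/3, job_C:*/4, job_D:*/4}
Op 9: register job_A */13 -> active={job_A:*/13, job_B:*/3, job_C:*/4, job_D:*/4}
Op 10: unregister job_D -> active={job_A:*/13, job_B:*/3, job_C:*/4}
Op 11: unregister job_C -> active={job_A:*/13, job_B:*/3}
Final interval of job_A = 13
Next fire of job_A after T=291: (291//13+1)*13 = 299

Answer: interval=13 next_fire=299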